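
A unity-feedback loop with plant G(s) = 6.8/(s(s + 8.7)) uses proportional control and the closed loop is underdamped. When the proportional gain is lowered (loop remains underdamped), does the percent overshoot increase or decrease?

ζ = 8.7/(2√(6.8K_p)) rises as K_p falls; higher damping means less overshoot.

decrease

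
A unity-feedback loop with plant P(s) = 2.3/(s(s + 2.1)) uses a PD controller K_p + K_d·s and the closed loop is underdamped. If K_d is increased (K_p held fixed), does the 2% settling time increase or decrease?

decrease

Characteristic equation s² + (2.1 + 2.3K_d)s + 2.3K_p = 0: raising K_d increases ζω_n = (2.1+2.3K_d)/2 while the loop stays underdamped, so T_s ≈ 4/(ζω_n) decreases.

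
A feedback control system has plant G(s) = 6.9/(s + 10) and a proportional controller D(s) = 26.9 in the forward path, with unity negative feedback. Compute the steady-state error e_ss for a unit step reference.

The loop is type 0. Static position error constant K_pos = D(0)·G(0) = 26.9·0.69 = 18.56.
Steady-state error to a unit step: e_ss = 1/(1+K_pos) = 1/19.56 = 0.0511.

0.0511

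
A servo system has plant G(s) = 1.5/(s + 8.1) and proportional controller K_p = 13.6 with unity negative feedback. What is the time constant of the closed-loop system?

τ = 0.0351 s

Closed-loop transfer function: T(s) = K_p·G(s)/(1 + K_p·G(s)) = 20.4/(s + 8.1 + 20.4) = 20.4/(s + 28.5).
Time constant τ = 1/28.5 = 0.0351 s.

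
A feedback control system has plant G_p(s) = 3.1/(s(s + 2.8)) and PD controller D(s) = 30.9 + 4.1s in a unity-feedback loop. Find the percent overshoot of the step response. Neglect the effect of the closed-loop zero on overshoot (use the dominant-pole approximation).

1.69%

Forward path: (30.9 + 4.1s)·3.1/(s(s+2.8)). The closed-loop characteristic equation is s² + (2.8 + 3.1·4.1)s + 3.1·30.9 = 0.
That is s² + 15.51s + 95.79 = 0, so ω_n = 9.787 rad/s and ζ = 15.51/(2·9.787) = 0.7924.
%OS = 100·exp(−πζ/√(1−ζ²)) = 1.69%.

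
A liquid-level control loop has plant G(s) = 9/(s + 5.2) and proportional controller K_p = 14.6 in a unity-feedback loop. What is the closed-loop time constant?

τ = 0.00732 s

Closed-loop transfer function: T(s) = K_p·G(s)/(1 + K_p·G(s)) = 131.4/(s + 5.2 + 131.4) = 131.4/(s + 136.6).
Time constant τ = 1/136.6 = 0.00732 s.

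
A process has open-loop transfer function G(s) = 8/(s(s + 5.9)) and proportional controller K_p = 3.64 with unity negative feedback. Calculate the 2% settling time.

Closed-loop characteristic equation: s² + 5.9s + 29.12 = 0, so ω_n = 5.396 rad/s and ζ = 5.9/(2·5.396) = 0.5467.
2% settling time T_s ≈ 4/(ζω_n) = 4/2.95 = 1.36 s.

T_s ≈ 1.36 s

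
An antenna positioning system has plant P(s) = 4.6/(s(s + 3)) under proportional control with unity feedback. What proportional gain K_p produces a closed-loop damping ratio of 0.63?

K_p = 1.23

Closed-loop characteristic equation: s² + 3s + K_p·4.6 = 0.
So ω_n = √(4.6K_p) and 2ζω_n = 3, giving ζ = 3/(2√(4.6K_p)).
Setting ζ = 0.63: √(4.6K_p) = 3/(2·0.63) = 2.381, so K_p = 5.669/4.6 = 1.23.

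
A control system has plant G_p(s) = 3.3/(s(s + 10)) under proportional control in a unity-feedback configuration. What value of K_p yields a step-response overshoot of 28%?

K_p = 53.7

From %OS = 100·exp(−πζ/√(1−ζ²)) = 28%, ζ = −ln(0.28)/√(π²+ln²(0.28)) = 0.3755.
Characteristic equation s² + 10s + 3.3K_p = 0 gives ζ = 10/(2√(3.3K_p)).
Setting ζ = 0.3755: √(3.3K_p) = 10/(2·0.3755) = 13.31, so K_p = 177.3/3.3 = 53.7.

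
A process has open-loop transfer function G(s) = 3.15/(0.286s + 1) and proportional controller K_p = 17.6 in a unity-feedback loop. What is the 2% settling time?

T_s ≈ 0.0203 s

Closed loop: T(s) = K_p·G/(1+K_p·G) = 55.44/(0.286s + 1 + 55.44), with pole at s = −(1 + 55.44)/0.286 = −197.3.
τ = 1/197.3 = 0.005067 s, so 2% settling time ≈ 4τ = 0.0203 s.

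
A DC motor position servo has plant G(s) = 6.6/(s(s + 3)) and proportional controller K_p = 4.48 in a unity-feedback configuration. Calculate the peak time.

From 1 + K_pG(s) = 0: s² + 3s + 29.57 = 0 ⇒ ω_n = 5.438, ζ = 0.2759.
Damped frequency ω_d = ω_n√(1−ζ²) = 5.227 rad/s, so peak time T_p = π/ω_d = 0.601 s.

T_p = 0.601 s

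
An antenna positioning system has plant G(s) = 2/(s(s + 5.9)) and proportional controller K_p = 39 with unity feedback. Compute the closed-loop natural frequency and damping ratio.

ω_n = 8.83 rad/s, ζ = 0.334

The closed-loop denominator is s(s+5.9) + 39·2 = s² + 5.9s + 78.
Matching s² + 2ζω_n s + ω_n²: ω_n = √78 = 8.832 rad/s and 2ζω_n = 5.9, so ζ = 5.9/(2·8.832) = 0.334.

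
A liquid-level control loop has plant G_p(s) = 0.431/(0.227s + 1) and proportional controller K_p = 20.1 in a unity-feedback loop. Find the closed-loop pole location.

Closed loop: T(s) = K_p·G_p/(1+K_p·G_p) = 8.663/(0.227s + 1 + 8.663), with pole at s = −(1 + 8.663)/0.227 = −42.57.

s = -42.57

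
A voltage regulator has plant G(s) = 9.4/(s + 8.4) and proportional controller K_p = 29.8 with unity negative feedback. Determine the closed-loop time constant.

Closed-loop transfer function: T(s) = K_p·G(s)/(1 + K_p·G(s)) = 280.1/(s + 8.4 + 280.1) = 280.1/(s + 288.5).
Time constant τ = 1/288.5 = 0.00347 s.

τ = 0.00347 s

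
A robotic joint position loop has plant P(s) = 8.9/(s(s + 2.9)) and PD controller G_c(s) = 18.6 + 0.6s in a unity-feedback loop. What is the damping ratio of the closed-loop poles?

Forward path: (18.6 + 0.6s)·8.9/(s(s+2.9)). The closed-loop characteristic equation is s² + (2.9 + 8.9·0.6)s + 8.9·18.6 = 0.
That is s² + 8.24s + 165.5 = 0, so ω_n = 12.87 rad/s and ζ = 8.24/(2·12.87) = 0.3202.

ζ = 0.32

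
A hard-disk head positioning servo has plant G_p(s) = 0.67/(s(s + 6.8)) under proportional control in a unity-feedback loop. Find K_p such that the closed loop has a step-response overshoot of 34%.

K_p = 164

From %OS = 100·exp(−πζ/√(1−ζ²)) = 34%, ζ = −ln(0.34)/√(π²+ln²(0.34)) = 0.3248.
Characteristic equation s² + 6.8s + 0.67K_p = 0 gives ζ = 6.8/(2√(0.67K_p)).
Setting ζ = 0.3248: √(0.67K_p) = 6.8/(2·0.3248) = 10.47, so K_p = 109.6/0.67 = 164.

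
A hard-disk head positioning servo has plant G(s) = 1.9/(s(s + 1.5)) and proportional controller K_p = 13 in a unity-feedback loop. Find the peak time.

T_p = 0.639 s

Closed-loop characteristic equation: s² + 1.5s + 24.7 = 0, so ω_n = 4.97 rad/s and ζ = 1.5/(2·4.97) = 0.1509.
Damped frequency ω_d = ω_n√(1−ζ²) = 4.913 rad/s, so peak time T_p = π/ω_d = 0.639 s.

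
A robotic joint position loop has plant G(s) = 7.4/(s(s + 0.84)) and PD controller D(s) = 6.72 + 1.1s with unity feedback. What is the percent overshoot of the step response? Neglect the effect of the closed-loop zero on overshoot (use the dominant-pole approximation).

Forward path: (6.72 + 1.1s)·7.4/(s(s+0.84)). The closed-loop characteristic equation is s² + (0.84 + 7.4·1.1)s + 7.4·6.72 = 0.
That is s² + 8.98s + 49.73 = 0, so ω_n = 7.052 rad/s and ζ = 8.98/(2·7.052) = 0.6367.
%OS = 100·exp(−πζ/√(1−ζ²)) = 7.47%.

7.47%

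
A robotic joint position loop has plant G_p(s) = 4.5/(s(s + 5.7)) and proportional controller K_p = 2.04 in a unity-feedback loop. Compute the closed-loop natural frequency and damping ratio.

1 + K_p·G_p(s) = 0 gives s² + 5.7s + 9.18 = 0.
So ω_n² = 9.18 ⇒ ω_n = 3.03 rad/s, and ζ = 5.7/(2ω_n) = 0.941.

ω_n = 3.03 rad/s, ζ = 0.941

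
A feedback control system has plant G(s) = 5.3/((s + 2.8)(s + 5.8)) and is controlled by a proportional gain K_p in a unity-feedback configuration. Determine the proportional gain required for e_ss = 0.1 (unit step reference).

K_p = 27.6

The loop is type 0, so e_ss(step) = 1/(1 + K_pos) with K_pos = K_p·G(0).
G(0) = 0.3264. Require 1/(1 + K_p·0.3264) = 0.1, so 1 + 0.3264·K_p = 10.
K_p = (10 − 1)/0.3264 = 27.6.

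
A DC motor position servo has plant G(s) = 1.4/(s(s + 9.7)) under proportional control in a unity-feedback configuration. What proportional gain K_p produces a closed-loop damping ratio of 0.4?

K_p = 105

Closed-loop characteristic equation: s² + 9.7s + K_p·1.4 = 0.
So ω_n = √(1.4K_p) and 2ζω_n = 9.7, giving ζ = 9.7/(2√(1.4K_p)).
Setting ζ = 0.4: √(1.4K_p) = 9.7/(2·0.4) = 12.12, so K_p = 147/1.4 = 105.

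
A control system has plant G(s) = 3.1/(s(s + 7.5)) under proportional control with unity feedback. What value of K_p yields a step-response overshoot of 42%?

From %OS = 100·exp(−πζ/√(1−ζ²)) = 42%, ζ = −ln(0.42)/√(π²+ln²(0.42)) = 0.2662.
Characteristic equation s² + 7.5s + 3.1K_p = 0 gives ζ = 7.5/(2√(3.1K_p)).
Setting ζ = 0.2662: √(3.1K_p) = 7.5/(2·0.2662) = 14.09, so K_p = 198.5/3.1 = 64.

K_p = 64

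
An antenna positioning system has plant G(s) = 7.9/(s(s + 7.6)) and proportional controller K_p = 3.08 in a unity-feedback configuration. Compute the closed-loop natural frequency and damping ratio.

1 + K_p·G(s) = 0 gives s² + 7.6s + 24.33 = 0.
Matching s² + 2ζω_n s + ω_n²: ω_n = √24.33 = 4.933 rad/s and 2ζω_n = 7.6, so ζ = 7.6/(2·4.933) = 0.77.

ω_n = 4.93 rad/s, ζ = 0.77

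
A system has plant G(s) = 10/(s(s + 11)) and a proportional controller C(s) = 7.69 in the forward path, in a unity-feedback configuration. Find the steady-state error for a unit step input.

0

The open loop C(s)G(s) has a pole at the origin (type 1), so the static position error constant is infinite and e_ss = 1/(1+∞) = 0.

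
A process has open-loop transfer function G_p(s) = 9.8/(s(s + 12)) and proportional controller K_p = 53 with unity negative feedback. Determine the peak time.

T_p = 0.143 s

The closed-loop denominator s² + 12s + 519.4 gives ω_n = √519.4 = 22.79 and ζ = 12/(2ω_n) = 0.2633.
Damped frequency ω_d = ω_n√(1−ζ²) = 21.99 rad/s, so peak time T_p = π/ω_d = 0.143 s.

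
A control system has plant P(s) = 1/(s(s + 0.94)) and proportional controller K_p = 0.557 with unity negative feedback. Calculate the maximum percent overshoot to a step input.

From 1 + K_pP(s) = 0: s² + 0.94s + 0.557 = 0 ⇒ ω_n = 0.7463, ζ = 0.6298.
%OS = 100·exp(−πζ/√(1−ζ²)) = 100·exp(−π·0.6298/√0.6034) = 7.83%.

7.83%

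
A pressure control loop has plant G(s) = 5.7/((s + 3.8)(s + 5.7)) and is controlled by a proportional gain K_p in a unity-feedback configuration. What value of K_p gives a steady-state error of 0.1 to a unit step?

K_p = 34.2

The loop is type 0, so e_ss(step) = 1/(1 + K_pos) with K_pos = K_p·G(0).
G(0) = 0.2632. Require 1/(1 + K_p·0.2632) = 0.1, so 1 + 0.2632·K_p = 10.
K_p = (10 − 1)/0.2632 = 34.2.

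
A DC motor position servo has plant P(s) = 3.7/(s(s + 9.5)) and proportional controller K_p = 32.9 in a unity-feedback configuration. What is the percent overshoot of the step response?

Closed-loop characteristic equation: s² + 9.5s + 121.7 = 0, so ω_n = 11.03 rad/s and ζ = 9.5/(2·11.03) = 0.4305.
%OS = 100·exp(−πζ/√(1−ζ²)) = 100·exp(−π·0.4305/√0.8147) = 22.3%.

22.3%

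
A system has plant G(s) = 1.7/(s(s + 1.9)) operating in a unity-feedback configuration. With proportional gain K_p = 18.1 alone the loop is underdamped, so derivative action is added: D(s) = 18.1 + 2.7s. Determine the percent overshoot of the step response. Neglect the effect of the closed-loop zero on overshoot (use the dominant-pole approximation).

Forward path: (18.1 + 2.7s)·1.7/(s(s+1.9)). The closed-loop characteristic equation is s² + (1.9 + 1.7·2.7)s + 1.7·18.1 = 0.
That is s² + 6.49s + 30.77 = 0, so ω_n = 5.547 rad/s and ζ = 6.49/(2·5.547) = 0.585.
%OS = 100·exp(−πζ/√(1−ζ²)) = 10.4%.

10.4%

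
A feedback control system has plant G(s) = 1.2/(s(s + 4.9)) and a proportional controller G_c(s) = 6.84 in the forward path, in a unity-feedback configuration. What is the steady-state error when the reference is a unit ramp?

0.597

The loop has one pole at the origin (type 1). Velocity error constant K_v = lim_{s→0} s·G_c(s)G(s) = 6.84·1.2/4.9 = 1.675.
Steady-state error to a unit ramp: e_ss = 1/K_v = 0.597.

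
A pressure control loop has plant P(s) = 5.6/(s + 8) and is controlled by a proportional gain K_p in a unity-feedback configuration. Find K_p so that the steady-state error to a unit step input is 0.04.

Steady-state error for a unit step on this type-0 loop is 1/(1 + K_p·P(0)).
P(0) = 0.7. Require 1/(1 + K_p·0.7) = 0.04, so 1 + 0.7·K_p = 25.
K_p = (25 − 1)/0.7 = 34.3.

K_p = 34.3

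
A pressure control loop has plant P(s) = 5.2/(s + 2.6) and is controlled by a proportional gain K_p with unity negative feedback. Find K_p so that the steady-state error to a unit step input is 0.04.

Steady-state error for a unit step on this type-0 loop is 1/(1 + K_p·P(0)).
P(0) = 2. Require 1/(1 + K_p·2) = 0.04, so 1 + 2·K_p = 25.
K_p = (25 − 1)/2 = 12.

K_p = 12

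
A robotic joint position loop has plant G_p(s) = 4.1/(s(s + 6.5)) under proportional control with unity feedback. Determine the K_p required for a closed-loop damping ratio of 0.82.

K_p = 3.83

Closed-loop characteristic equation: s² + 6.5s + K_p·4.1 = 0.
So ω_n = √(4.1K_p) and 2ζω_n = 6.5, giving ζ = 6.5/(2√(4.1K_p)).
Setting ζ = 0.82: √(4.1K_p) = 6.5/(2·0.82) = 3.963, so K_p = 15.71/4.1 = 3.83.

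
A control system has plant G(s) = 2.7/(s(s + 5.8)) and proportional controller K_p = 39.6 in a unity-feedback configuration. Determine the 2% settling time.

T_s ≈ 1.38 s

Closed-loop characteristic equation: s² + 5.8s + 106.9 = 0, so ω_n = 10.34 rad/s and ζ = 5.8/(2·10.34) = 0.2805.
2% settling time T_s ≈ 4/(ζω_n) = 4/2.9 = 1.38 s.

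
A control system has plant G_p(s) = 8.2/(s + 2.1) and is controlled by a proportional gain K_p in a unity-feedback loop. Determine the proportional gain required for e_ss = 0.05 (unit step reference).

K_p = 4.87

For a type-0 loop with proportional control, e_ss = 1/(1 + K_p·G_p(0)).
G_p(0) = 3.905. Require 1/(1 + K_p·3.905) = 0.05, so 1 + 3.905·K_p = 20.
K_p = (20 − 1)/3.905 = 4.87.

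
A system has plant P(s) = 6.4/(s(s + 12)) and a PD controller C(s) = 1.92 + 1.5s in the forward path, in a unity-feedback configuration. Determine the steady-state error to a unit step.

The open loop C(s)P(s) has a pole at the origin (type 1), so the static position error constant is infinite and e_ss = 1/(1+∞) = 0.

0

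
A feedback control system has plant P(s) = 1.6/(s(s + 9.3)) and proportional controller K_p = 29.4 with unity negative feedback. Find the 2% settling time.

The closed-loop denominator s² + 9.3s + 47.04 gives ω_n = √47.04 = 6.859 and ζ = 9.3/(2ω_n) = 0.678.
2% settling time T_s ≈ 4/(ζω_n) = 4/4.65 = 0.86 s.

T_s ≈ 0.86 s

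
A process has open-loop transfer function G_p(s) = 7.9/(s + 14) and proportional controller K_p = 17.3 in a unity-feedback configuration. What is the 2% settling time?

Closed-loop transfer function: T(s) = K_p·G_p(s)/(1 + K_p·G_p(s)) = 136.7/(s + 14 + 136.7) = 136.7/(s + 150.7).
Time constant τ = 1/150.7 = 0.006637 s, so the 2% settling time is about 4τ = 0.0265 s.

T_s ≈ 0.0265 s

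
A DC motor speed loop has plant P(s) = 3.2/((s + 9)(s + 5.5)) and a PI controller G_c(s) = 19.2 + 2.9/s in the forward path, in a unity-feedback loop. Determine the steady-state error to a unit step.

The open loop G_c(s)P(s) has a pole at the origin (type 1), so the static position error constant is infinite and e_ss = 1/(1+∞) = 0.

0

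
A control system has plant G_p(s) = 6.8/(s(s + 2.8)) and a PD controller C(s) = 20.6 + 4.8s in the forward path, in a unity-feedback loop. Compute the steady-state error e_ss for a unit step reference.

0

The open loop C(s)G_p(s) has a pole at the origin (type 1), so the static position error constant is infinite and e_ss = 1/(1+∞) = 0.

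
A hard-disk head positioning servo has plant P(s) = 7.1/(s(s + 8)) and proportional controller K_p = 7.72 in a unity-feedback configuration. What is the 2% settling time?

From 1 + K_pP(s) = 0: s² + 8s + 54.81 = 0 ⇒ ω_n = 7.404, ζ = 0.5403.
2% settling time T_s ≈ 4/(ζω_n) = 4/4 = 1 s.

T_s ≈ 1 s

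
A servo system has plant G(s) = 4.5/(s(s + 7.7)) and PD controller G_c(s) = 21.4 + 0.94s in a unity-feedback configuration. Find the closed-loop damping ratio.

ζ = 0.608

Forward path: (21.4 + 0.94s)·4.5/(s(s+7.7)). The closed-loop characteristic equation is s² + (7.7 + 4.5·0.94)s + 4.5·21.4 = 0.
That is s² + 11.93s + 96.3 = 0, so ω_n = 9.813 rad/s and ζ = 11.93/(2·9.813) = 0.6079.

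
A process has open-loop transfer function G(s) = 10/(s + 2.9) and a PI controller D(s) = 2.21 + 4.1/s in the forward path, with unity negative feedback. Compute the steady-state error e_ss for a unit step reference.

The open loop D(s)G(s) has a pole at the origin (type 1), so the static position error constant is infinite and e_ss = 1/(1+∞) = 0.

0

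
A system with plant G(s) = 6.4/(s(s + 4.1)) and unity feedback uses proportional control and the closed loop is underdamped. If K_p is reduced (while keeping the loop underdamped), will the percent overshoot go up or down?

ζ = 4.1/(2√(6.4K_p)) rises as K_p falls; higher damping means less overshoot.

decrease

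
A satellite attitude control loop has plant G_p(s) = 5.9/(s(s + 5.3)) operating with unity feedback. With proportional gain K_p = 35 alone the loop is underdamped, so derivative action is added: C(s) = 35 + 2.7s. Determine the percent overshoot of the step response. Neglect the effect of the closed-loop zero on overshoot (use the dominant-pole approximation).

Forward path: (35 + 2.7s)·5.9/(s(s+5.3)). The closed-loop characteristic equation is s² + (5.3 + 5.9·2.7)s + 5.9·35 = 0.
That is s² + 21.23s + 206.5 = 0, so ω_n = 14.37 rad/s and ζ = 21.23/(2·14.37) = 0.7387.
%OS = 100·exp(−πζ/√(1−ζ²)) = 3.2%.

3.2%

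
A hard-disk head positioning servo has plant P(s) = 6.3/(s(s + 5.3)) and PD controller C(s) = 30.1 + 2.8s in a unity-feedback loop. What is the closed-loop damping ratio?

ζ = 0.833

Forward path: (30.1 + 2.8s)·6.3/(s(s+5.3)). The closed-loop characteristic equation is s² + (5.3 + 6.3·2.8)s + 6.3·30.1 = 0.
That is s² + 22.94s + 189.6 = 0, so ω_n = 13.77 rad/s and ζ = 22.94/(2·13.77) = 0.8329.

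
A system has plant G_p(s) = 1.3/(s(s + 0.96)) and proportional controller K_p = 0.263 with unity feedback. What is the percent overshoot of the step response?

1.09%

Closed-loop characteristic equation: s² + 0.96s + 0.3419 = 0, so ω_n = 0.5847 rad/s and ζ = 0.96/(2·0.5847) = 0.8209.
%OS = 100·exp(−πζ/√(1−ζ²)) = 100·exp(−π·0.8209/√0.3261) = 1.09%.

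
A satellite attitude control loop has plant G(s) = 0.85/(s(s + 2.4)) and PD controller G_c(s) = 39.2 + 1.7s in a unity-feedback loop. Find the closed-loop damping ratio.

Forward path: (39.2 + 1.7s)·0.85/(s(s+2.4)). The closed-loop characteristic equation is s² + (2.4 + 0.85·1.7)s + 0.85·39.2 = 0.
That is s² + 3.845s + 33.32 = 0, so ω_n = 5.772 rad/s and ζ = 3.845/(2·5.772) = 0.3331.

ζ = 0.333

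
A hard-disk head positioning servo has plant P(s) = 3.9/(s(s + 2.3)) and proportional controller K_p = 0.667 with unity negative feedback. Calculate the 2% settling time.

The closed-loop denominator s² + 2.3s + 2.601 gives ω_n = √2.601 = 1.613 and ζ = 2.3/(2ω_n) = 0.713.
2% settling time T_s ≈ 4/(ζω_n) = 4/1.15 = 3.48 s.

T_s ≈ 3.48 s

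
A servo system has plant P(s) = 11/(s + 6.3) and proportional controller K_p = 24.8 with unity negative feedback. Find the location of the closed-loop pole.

s = -279.1

Closed-loop transfer function: T(s) = K_p·P(s)/(1 + K_p·P(s)) = 272.8/(s + 6.3 + 272.8) = 272.8/(s + 279.1).
The closed-loop pole is at s = −279.1.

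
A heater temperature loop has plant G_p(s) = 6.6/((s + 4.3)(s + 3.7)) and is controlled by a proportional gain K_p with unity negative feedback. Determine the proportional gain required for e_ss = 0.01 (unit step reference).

The loop is type 0, so e_ss(step) = 1/(1 + K_pos) with K_pos = K_p·G_p(0).
G_p(0) = 0.4148. Require 1/(1 + K_p·0.4148) = 0.01, so 1 + 0.4148·K_p = 100.
K_p = (100 − 1)/0.4148 = 239.

K_p = 239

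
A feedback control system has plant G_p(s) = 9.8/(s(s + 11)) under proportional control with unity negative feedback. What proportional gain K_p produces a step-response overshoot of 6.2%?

K_p = 7.03

From %OS = 100·exp(−πζ/√(1−ζ²)) = 6.2%, ζ = −ln(0.062)/√(π²+ln²(0.062)) = 0.6628.
Characteristic equation s² + 11s + 9.8K_p = 0 gives ζ = 11/(2√(9.8K_p)).
Setting ζ = 0.6628: √(9.8K_p) = 11/(2·0.6628) = 8.298, so K_p = 68.86/9.8 = 7.03.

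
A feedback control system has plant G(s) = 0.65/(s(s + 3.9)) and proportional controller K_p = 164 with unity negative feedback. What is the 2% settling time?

From 1 + K_pG(s) = 0: s² + 3.9s + 106.6 = 0 ⇒ ω_n = 10.32, ζ = 0.1889.
2% settling time T_s ≈ 4/(ζω_n) = 4/1.95 = 2.05 s.

T_s ≈ 2.05 s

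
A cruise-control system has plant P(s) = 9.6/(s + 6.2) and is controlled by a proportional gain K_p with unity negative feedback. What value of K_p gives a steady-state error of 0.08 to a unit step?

The loop is type 0, so e_ss(step) = 1/(1 + K_pos) with K_pos = K_p·P(0).
P(0) = 1.548. Require 1/(1 + K_p·1.548) = 0.08, so 1 + 1.548·K_p = 12.5.
K_p = (12.5 − 1)/1.548 = 7.43.

K_p = 7.43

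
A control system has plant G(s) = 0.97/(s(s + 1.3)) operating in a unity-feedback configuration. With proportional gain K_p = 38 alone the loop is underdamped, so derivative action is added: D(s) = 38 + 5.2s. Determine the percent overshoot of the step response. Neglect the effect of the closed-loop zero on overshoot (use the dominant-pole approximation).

14.6%

Forward path: (38 + 5.2s)·0.97/(s(s+1.3)). The closed-loop characteristic equation is s² + (1.3 + 0.97·5.2)s + 0.97·38 = 0.
That is s² + 6.344s + 36.86 = 0, so ω_n = 6.071 rad/s and ζ = 6.344/(2·6.071) = 0.5225.
%OS = 100·exp(−πζ/√(1−ζ²)) = 14.6%.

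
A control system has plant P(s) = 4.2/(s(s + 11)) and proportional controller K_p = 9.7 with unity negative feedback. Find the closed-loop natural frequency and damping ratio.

The closed-loop denominator is s(s+11) + 9.7·4.2 = s² + 11s + 40.74.
So ω_n² = 40.74 ⇒ ω_n = 6.383 rad/s, and ζ = 11/(2ω_n) = 0.862.

ω_n = 6.38 rad/s, ζ = 0.862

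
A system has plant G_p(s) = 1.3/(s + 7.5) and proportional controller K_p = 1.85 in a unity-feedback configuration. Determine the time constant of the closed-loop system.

Closed-loop transfer function: T(s) = K_p·G_p(s)/(1 + K_p·G_p(s)) = 2.405/(s + 7.5 + 2.405) = 2.405/(s + 9.905).
Time constant τ = 1/9.905 = 0.101 s.

τ = 0.101 s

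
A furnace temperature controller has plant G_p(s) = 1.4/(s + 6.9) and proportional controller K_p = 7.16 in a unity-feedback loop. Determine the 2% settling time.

T_s ≈ 0.236 s

Closed-loop transfer function: T(s) = K_p·G_p(s)/(1 + K_p·G_p(s)) = 10.02/(s + 6.9 + 10.02) = 10.02/(s + 16.92).
Time constant τ = 1/16.92 = 0.05909 s, so the 2% settling time is about 4τ = 0.236 s.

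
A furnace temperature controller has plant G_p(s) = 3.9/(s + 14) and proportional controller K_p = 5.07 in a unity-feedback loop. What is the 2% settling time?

T_s ≈ 0.118 s

Closed-loop transfer function: T(s) = K_p·G_p(s)/(1 + K_p·G_p(s)) = 19.77/(s + 14 + 19.77) = 19.77/(s + 33.77).
Time constant τ = 1/33.77 = 0.02961 s, so the 2% settling time is about 4τ = 0.118 s.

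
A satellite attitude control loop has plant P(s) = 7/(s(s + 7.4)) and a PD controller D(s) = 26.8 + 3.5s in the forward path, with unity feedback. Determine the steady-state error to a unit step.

The open loop D(s)P(s) has a pole at the origin (type 1), so the static position error constant is infinite and e_ss = 1/(1+∞) = 0.

0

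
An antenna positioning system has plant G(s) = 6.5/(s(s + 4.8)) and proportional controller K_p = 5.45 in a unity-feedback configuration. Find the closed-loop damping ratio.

With unity feedback the closed-loop characteristic equation is s² + 4.8s + 5.45·6.5 = s² + 4.8s + 35.43 = 0.
Matching s² + 2ζω_n s + ω_n²: ω_n = √35.43 = 5.952 rad/s and 2ζω_n = 4.8, so ζ = 4.8/(2·5.952) = 0.403.

ζ = 0.403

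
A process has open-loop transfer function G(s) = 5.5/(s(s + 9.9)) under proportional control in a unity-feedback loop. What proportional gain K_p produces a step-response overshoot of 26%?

From %OS = 100·exp(−πζ/√(1−ζ²)) = 26%, ζ = −ln(0.26)/√(π²+ln²(0.26)) = 0.3941.
Characteristic equation s² + 9.9s + 5.5K_p = 0 gives ζ = 9.9/(2√(5.5K_p)).
Setting ζ = 0.3941: √(5.5K_p) = 9.9/(2·0.3941) = 12.56, so K_p = 157.8/5.5 = 28.7.

K_p = 28.7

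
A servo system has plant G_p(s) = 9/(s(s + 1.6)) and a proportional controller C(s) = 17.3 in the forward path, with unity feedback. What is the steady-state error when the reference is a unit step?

The open loop C(s)G_p(s) has a pole at the origin (type 1), so the static position error constant is infinite and e_ss = 1/(1+∞) = 0.

0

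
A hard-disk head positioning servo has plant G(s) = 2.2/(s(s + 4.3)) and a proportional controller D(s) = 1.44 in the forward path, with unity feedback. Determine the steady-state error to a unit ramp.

1.36

The loop has one pole at the origin (type 1). Velocity error constant K_v = lim_{s→0} s·D(s)G(s) = 1.44·2.2/4.3 = 0.7367.
Steady-state error to a unit ramp: e_ss = 1/K_v = 1.36.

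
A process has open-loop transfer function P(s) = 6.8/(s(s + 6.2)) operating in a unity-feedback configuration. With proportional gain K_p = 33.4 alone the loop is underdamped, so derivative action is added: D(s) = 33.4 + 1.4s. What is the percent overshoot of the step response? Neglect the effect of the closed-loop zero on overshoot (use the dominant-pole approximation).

14.7%

Forward path: (33.4 + 1.4s)·6.8/(s(s+6.2)). The closed-loop characteristic equation is s² + (6.2 + 6.8·1.4)s + 6.8·33.4 = 0.
That is s² + 15.72s + 227.1 = 0, so ω_n = 15.07 rad/s and ζ = 15.72/(2·15.07) = 0.5215.
%OS = 100·exp(−πζ/√(1−ζ²)) = 14.7%.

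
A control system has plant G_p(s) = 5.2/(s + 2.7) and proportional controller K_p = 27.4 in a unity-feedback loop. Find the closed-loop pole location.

Closed-loop transfer function: T(s) = K_p·G_p(s)/(1 + K_p·G_p(s)) = 142.5/(s + 2.7 + 142.5) = 142.5/(s + 145.2).
The closed-loop pole is at s = −145.2.

s = -145.2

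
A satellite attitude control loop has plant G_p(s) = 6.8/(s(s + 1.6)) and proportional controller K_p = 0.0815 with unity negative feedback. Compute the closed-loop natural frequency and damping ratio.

With unity feedback the closed-loop characteristic equation is s² + 1.6s + 0.0815·6.8 = s² + 1.6s + 0.5542 = 0.
So ω_n² = 0.5542 ⇒ ω_n = 0.7444 rad/s, and ζ = 1.6/(2ω_n) = 1.07.

ω_n = 0.744 rad/s, ζ = 1.07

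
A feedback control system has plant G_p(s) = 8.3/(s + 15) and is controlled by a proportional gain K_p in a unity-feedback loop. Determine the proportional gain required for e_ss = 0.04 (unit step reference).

For a type-0 loop with proportional control, e_ss = 1/(1 + K_p·G_p(0)).
G_p(0) = 0.5533. Require 1/(1 + K_p·0.5533) = 0.04, so 1 + 0.5533·K_p = 25.
K_p = (25 − 1)/0.5533 = 43.4.

K_p = 43.4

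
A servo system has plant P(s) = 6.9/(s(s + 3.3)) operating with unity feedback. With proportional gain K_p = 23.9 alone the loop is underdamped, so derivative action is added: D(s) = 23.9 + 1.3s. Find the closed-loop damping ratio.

Forward path: (23.9 + 1.3s)·6.9/(s(s+3.3)). The closed-loop characteristic equation is s² + (3.3 + 6.9·1.3)s + 6.9·23.9 = 0.
That is s² + 12.27s + 164.9 = 0, so ω_n = 12.84 rad/s and ζ = 12.27/(2·12.84) = 0.4777.

ζ = 0.478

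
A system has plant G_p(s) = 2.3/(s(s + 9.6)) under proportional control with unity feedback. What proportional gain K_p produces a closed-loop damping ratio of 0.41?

K_p = 59.6

Closed-loop characteristic equation: s² + 9.6s + K_p·2.3 = 0.
So ω_n = √(2.3K_p) and 2ζω_n = 9.6, giving ζ = 9.6/(2√(2.3K_p)).
Setting ζ = 0.41: √(2.3K_p) = 9.6/(2·0.41) = 11.71, so K_p = 137.1/2.3 = 59.6.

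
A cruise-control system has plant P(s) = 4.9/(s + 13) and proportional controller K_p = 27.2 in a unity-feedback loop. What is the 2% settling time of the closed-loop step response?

Closed-loop transfer function: T(s) = K_p·P(s)/(1 + K_p·P(s)) = 133.3/(s + 13 + 133.3) = 133.3/(s + 146.3).
Time constant τ = 1/146.3 = 0.006836 s, so the 2% settling time is about 4τ = 0.0273 s.

T_s ≈ 0.0273 s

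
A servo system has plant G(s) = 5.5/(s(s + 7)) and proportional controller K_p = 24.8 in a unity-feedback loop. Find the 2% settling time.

T_s ≈ 1.14 s

The closed-loop denominator s² + 7s + 136.4 gives ω_n = √136.4 = 11.68 and ζ = 7/(2ω_n) = 0.2997.
2% settling time T_s ≈ 4/(ζω_n) = 4/3.5 = 1.14 s.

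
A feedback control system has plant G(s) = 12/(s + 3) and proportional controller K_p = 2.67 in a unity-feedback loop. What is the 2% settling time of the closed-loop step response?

Closed-loop transfer function: T(s) = K_p·G(s)/(1 + K_p·G(s)) = 32.04/(s + 3 + 32.04) = 32.04/(s + 35.04).
Time constant τ = 1/35.04 = 0.02854 s, so the 2% settling time is about 4τ = 0.114 s.

T_s ≈ 0.114 s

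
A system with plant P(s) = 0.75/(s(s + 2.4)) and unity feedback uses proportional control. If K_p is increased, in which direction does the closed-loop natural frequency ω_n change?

increase

ω_n = √(0.75·K_p), which grows with K_p.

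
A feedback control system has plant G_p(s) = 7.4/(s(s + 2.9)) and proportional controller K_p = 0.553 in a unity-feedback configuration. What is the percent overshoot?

3.96%

From 1 + K_pG_p(s) = 0: s² + 2.9s + 4.092 = 0 ⇒ ω_n = 2.023, ζ = 0.7168.
%OS = 100·exp(−πζ/√(1−ζ²)) = 100·exp(−π·0.7168/√0.4862) = 3.96%.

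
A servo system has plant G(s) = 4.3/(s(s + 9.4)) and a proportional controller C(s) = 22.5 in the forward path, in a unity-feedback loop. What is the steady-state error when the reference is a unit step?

0

The open loop C(s)G(s) has a pole at the origin (type 1), so the static position error constant is infinite and e_ss = 1/(1+∞) = 0.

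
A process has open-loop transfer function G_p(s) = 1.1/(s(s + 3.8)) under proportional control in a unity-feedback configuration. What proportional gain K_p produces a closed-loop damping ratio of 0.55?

K_p = 10.8

Closed-loop characteristic equation: s² + 3.8s + K_p·1.1 = 0.
So ω_n = √(1.1K_p) and 2ζω_n = 3.8, giving ζ = 3.8/(2√(1.1K_p)).
Setting ζ = 0.55: √(1.1K_p) = 3.8/(2·0.55) = 3.455, so K_p = 11.93/1.1 = 10.8.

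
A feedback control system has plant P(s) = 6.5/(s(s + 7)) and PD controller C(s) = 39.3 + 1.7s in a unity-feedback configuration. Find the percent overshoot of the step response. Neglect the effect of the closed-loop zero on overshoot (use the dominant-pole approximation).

Forward path: (39.3 + 1.7s)·6.5/(s(s+7)). The closed-loop characteristic equation is s² + (7 + 6.5·1.7)s + 6.5·39.3 = 0.
That is s² + 18.05s + 255.4 = 0, so ω_n = 15.98 rad/s and ζ = 18.05/(2·15.98) = 0.5647.
%OS = 100·exp(−πζ/√(1−ζ²)) = 11.7%.

11.7%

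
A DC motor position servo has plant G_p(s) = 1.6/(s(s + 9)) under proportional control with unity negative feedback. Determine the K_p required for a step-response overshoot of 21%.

K_p = 63.9

From %OS = 100·exp(−πζ/√(1−ζ²)) = 21%, ζ = −ln(0.21)/√(π²+ln²(0.21)) = 0.4449.
Characteristic equation s² + 9s + 1.6K_p = 0 gives ζ = 9/(2√(1.6K_p)).
Setting ζ = 0.4449: √(1.6K_p) = 9/(2·0.4449) = 10.11, so K_p = 102.3/1.6 = 63.9.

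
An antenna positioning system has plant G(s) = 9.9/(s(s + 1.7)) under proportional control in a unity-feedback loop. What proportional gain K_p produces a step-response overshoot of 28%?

K_p = 0.517

From %OS = 100·exp(−πζ/√(1−ζ²)) = 28%, ζ = −ln(0.28)/√(π²+ln²(0.28)) = 0.3755.
Characteristic equation s² + 1.7s + 9.9K_p = 0 gives ζ = 1.7/(2√(9.9K_p)).
Setting ζ = 0.3755: √(9.9K_p) = 1.7/(2·0.3755) = 2.263, so K_p = 5.123/9.9 = 0.517.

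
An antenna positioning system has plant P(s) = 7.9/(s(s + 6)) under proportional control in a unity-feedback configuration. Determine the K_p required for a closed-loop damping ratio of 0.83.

Closed-loop characteristic equation: s² + 6s + K_p·7.9 = 0.
So ω_n = √(7.9K_p) and 2ζω_n = 6, giving ζ = 6/(2√(7.9K_p)).
Setting ζ = 0.83: √(7.9K_p) = 6/(2·0.83) = 3.614, so K_p = 13.06/7.9 = 1.65.

K_p = 1.65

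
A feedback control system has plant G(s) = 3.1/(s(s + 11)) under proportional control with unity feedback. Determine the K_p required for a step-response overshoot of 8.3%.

K_p = 25.3

From %OS = 100·exp(−πζ/√(1−ζ²)) = 8.3%, ζ = −ln(0.083)/√(π²+ln²(0.083)) = 0.621.
Characteristic equation s² + 11s + 3.1K_p = 0 gives ζ = 11/(2√(3.1K_p)).
Setting ζ = 0.621: √(3.1K_p) = 11/(2·0.621) = 8.857, so K_p = 78.45/3.1 = 25.3.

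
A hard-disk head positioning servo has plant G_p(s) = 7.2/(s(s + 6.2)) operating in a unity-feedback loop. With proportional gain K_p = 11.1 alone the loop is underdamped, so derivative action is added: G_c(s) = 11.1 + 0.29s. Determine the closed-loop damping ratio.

Forward path: (11.1 + 0.29s)·7.2/(s(s+6.2)). The closed-loop characteristic equation is s² + (6.2 + 7.2·0.29)s + 7.2·11.1 = 0.
That is s² + 8.288s + 79.92 = 0, so ω_n = 8.94 rad/s and ζ = 8.288/(2·8.94) = 0.4635.

ζ = 0.464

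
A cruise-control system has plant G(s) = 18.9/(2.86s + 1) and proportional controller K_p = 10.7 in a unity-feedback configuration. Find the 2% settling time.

Closed loop: T(s) = K_p·G/(1+K_p·G) = 202.2/(2.86s + 1 + 202.2), with pole at s = −(1 + 202.2)/2.86 = −71.06.
τ = 1/71.06 = 0.01407 s, so 2% settling time ≈ 4τ = 0.0563 s.

T_s ≈ 0.0563 s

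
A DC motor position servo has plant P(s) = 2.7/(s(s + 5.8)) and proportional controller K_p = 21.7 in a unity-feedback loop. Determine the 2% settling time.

From 1 + K_pP(s) = 0: s² + 5.8s + 58.59 = 0 ⇒ ω_n = 7.654, ζ = 0.3789.
2% settling time T_s ≈ 4/(ζω_n) = 4/2.9 = 1.38 s.

T_s ≈ 1.38 s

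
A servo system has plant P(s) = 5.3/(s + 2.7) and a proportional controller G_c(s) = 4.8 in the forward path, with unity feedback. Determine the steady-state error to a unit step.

0.0959

The loop is type 0. Static position error constant K_pos = G_c(0)·P(0) = 4.8·1.963 = 9.422.
Steady-state error to a unit step: e_ss = 1/(1+K_pos) = 1/10.42 = 0.0959.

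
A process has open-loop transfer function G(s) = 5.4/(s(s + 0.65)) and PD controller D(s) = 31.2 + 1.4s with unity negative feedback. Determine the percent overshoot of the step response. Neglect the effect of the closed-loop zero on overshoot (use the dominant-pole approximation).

Forward path: (31.2 + 1.4s)·5.4/(s(s+0.65)). The closed-loop characteristic equation is s² + (0.65 + 5.4·1.4)s + 5.4·31.2 = 0.
That is s² + 8.21s + 168.5 = 0, so ω_n = 12.98 rad/s and ζ = 8.21/(2·12.98) = 0.3163.
%OS = 100·exp(−πζ/√(1−ζ²)) = 35.1%.

35.1%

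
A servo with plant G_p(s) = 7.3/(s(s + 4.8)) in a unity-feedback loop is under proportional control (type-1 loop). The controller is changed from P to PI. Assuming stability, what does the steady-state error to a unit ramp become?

0

The integrator raises the loop to type 2, so K_v → ∞ and e_ss to a ramp is zero.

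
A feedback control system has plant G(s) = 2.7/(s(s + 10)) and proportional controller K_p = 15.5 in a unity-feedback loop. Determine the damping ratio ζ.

ζ = 0.773

1 + K_p·G(s) = 0 gives s² + 10s + 41.85 = 0.
So ω_n² = 41.85 ⇒ ω_n = 6.469 rad/s, and ζ = 10/(2ω_n) = 0.773.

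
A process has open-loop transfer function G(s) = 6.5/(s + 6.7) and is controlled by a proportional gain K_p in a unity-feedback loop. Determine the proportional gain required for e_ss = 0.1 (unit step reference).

Steady-state error for a unit step on this type-0 loop is 1/(1 + K_p·G(0)).
G(0) = 0.9701. Require 1/(1 + K_p·0.9701) = 0.1, so 1 + 0.9701·K_p = 10.
K_p = (10 − 1)/0.9701 = 9.28.

K_p = 9.28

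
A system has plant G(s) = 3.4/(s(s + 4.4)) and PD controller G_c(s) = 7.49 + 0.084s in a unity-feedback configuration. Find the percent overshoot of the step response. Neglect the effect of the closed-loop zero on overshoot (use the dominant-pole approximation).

Forward path: (7.49 + 0.084s)·3.4/(s(s+4.4)). The closed-loop characteristic equation is s² + (4.4 + 3.4·0.084)s + 3.4·7.49 = 0.
That is s² + 4.686s + 25.47 = 0, so ω_n = 5.046 rad/s and ζ = 4.686/(2·5.046) = 0.4643.
%OS = 100·exp(−πζ/√(1−ζ²)) = 19.3%.

19.3%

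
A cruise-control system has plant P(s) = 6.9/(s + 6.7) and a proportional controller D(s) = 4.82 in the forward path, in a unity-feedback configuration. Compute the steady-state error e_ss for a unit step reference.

0.168

The loop is type 0. Static position error constant K_pos = D(0)·P(0) = 4.82·1.03 = 4.964.
Steady-state error to a unit step: e_ss = 1/(1+K_pos) = 1/5.964 = 0.168.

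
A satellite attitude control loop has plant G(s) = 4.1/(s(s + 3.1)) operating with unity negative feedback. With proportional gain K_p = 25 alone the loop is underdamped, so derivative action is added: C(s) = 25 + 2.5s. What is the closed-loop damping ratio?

ζ = 0.659

Forward path: (25 + 2.5s)·4.1/(s(s+3.1)). The closed-loop characteristic equation is s² + (3.1 + 4.1·2.5)s + 4.1·25 = 0.
That is s² + 13.35s + 102.5 = 0, so ω_n = 10.12 rad/s and ζ = 13.35/(2·10.12) = 0.6593.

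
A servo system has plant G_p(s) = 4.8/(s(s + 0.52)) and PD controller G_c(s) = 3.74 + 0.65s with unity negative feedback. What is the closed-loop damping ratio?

ζ = 0.43

Forward path: (3.74 + 0.65s)·4.8/(s(s+0.52)). The closed-loop characteristic equation is s² + (0.52 + 4.8·0.65)s + 4.8·3.74 = 0.
That is s² + 3.64s + 17.95 = 0, so ω_n = 4.237 rad/s and ζ = 3.64/(2·4.237) = 0.4296.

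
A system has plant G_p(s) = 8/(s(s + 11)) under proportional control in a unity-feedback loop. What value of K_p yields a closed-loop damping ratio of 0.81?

K_p = 5.76

Closed-loop characteristic equation: s² + 11s + K_p·8 = 0.
So ω_n = √(8K_p) and 2ζω_n = 11, giving ζ = 11/(2√(8K_p)).
Setting ζ = 0.81: √(8K_p) = 11/(2·0.81) = 6.79, so K_p = 46.11/8 = 5.76.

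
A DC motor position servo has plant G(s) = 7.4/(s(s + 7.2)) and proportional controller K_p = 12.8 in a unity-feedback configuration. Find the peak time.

T_p = 0.347 s

The closed-loop denominator s² + 7.2s + 94.72 gives ω_n = √94.72 = 9.732 and ζ = 7.2/(2ω_n) = 0.3699.
Damped frequency ω_d = ω_n√(1−ζ²) = 9.042 rad/s, so peak time T_p = π/ω_d = 0.347 s.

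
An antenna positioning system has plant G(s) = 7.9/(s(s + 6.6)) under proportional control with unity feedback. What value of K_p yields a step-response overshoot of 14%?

From %OS = 100·exp(−πζ/√(1−ζ²)) = 14%, ζ = −ln(0.14)/√(π²+ln²(0.14)) = 0.5305.
Characteristic equation s² + 6.6s + 7.9K_p = 0 gives ζ = 6.6/(2√(7.9K_p)).
Setting ζ = 0.5305: √(7.9K_p) = 6.6/(2·0.5305) = 6.22, so K_p = 38.69/7.9 = 4.9.

K_p = 4.9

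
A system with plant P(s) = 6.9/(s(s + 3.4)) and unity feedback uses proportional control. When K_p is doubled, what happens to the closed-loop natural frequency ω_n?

increase

ω_n = √(6.9·K_p), which grows with K_p.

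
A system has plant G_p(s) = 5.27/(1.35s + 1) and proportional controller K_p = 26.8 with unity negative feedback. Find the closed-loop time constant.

τ = 0.00949 s

Closed loop: T(s) = K_p·G_p/(1+K_p·G_p) = 141.2/(1.35s + 1 + 141.2), with pole at s = −(1 + 141.2)/1.35 = −105.4.
Closed-loop time constant τ = 1/105.4 = 0.00949 s.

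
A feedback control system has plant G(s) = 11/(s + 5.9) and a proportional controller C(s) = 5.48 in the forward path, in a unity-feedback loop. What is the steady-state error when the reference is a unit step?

The loop is type 0. Static position error constant K_pos = C(0)·G(0) = 5.48·1.864 = 10.22.
Steady-state error to a unit step: e_ss = 1/(1+K_pos) = 1/11.22 = 0.0892.

0.0892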